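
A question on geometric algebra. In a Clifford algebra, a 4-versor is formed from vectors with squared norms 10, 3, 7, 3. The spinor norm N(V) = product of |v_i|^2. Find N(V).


Spinor norm N(V) = |v1|^2 * |v2|^2 * ... * |v4|^2
= 10 * 3 * 7 * 3
Running product: 10, 30, 210, 630
N(V) = 630


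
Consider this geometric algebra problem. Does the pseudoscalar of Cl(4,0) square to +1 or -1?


The pseudoscalar I = e1...e_n (product of all n generators) of Cl(p,q) satisfies I^2 = (-1)^(q + n(n-1)/2).
p = 4, q = 0, n = p + q = 4
n(n-1)/2 = 4 * 3 / 2 = 6
Exponent = q + n(n-1)/2 = 0 + 6 = 6
I^2 = (-1)^6 = +1


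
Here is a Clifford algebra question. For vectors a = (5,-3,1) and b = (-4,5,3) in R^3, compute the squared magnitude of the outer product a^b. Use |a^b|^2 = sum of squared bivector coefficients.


a wedge b = (a1*b2 - a2*b1)*e12 + (a1*b3 - a3*b1)*e13 + (a2*b3 - a3*b2)*e23
e12 coeff: 5*5 - (-3)*(-4) = 25 - 12 = 13
e13 coeff: 5*3 - 1*(-4) = 15 - (-4) = 19
e23 coeff: (-3)*3 - 1*5 = -9 - 5 = -14
|a wedge b|^2 = 13^2 + 19^2 + (-14)^2
= 169 + 361 + 196
= 726


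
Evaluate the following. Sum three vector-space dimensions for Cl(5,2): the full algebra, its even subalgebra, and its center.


n = 5 + 2 = 7
Total dim = 2^7 = 128
Even subalgebra dim = 2^6 = 64
n is odd, so center dim = 2
Sum = 128 + 64 + 2 = 194


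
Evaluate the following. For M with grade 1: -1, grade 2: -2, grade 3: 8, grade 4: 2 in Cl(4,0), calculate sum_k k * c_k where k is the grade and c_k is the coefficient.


Grade-weighted sum = sum of grade_k * coefficient_k
1*(-1) = -1
2*(-2) = -4
3*8 = 24
4*2 = 8
Total = -1 + (-4) + 24 + 8 = 27


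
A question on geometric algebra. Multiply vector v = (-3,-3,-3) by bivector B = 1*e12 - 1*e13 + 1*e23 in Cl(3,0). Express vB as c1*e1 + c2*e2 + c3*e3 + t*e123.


vB has grade-1 (vector) and grade-3 (trivector) parts: vB = (v _| B) + (v ^ B).
Vector part <vB>_1:
  e1: -v2*b12 - v3*b13 = -(-3)*(1) - (-3)*(-1) = 0
  e2: v1*b12 - v3*b23 = (-3)*(1) - (-3)*(1) = 0
  e3: v1*b13 + v2*b23 = (-3)*(-1) + (-3)*(1) = 0
Trivector part <vB>_3:
  e123: v1*b23 - v2*b13 + v3*b12 = (-3)*(1) - (-3)*(-1) + (-3)*(1) = -9
vB = 0*e1 + 0*e2 + 0*e3 - 9*e123


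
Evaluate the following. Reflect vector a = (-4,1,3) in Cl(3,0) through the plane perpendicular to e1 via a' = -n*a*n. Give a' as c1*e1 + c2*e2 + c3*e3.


Reflection formula: a' = -n*a*n, with n = e1 (unit vector, n^2 = 1).
For reflection through hyperplane perp to e1:
The component along e1 flips sign, others stay.
a = (-4, 1, 3)
a' = (4, 1, 3)
a' = 4*e1 + 1*e2 + 3*e3


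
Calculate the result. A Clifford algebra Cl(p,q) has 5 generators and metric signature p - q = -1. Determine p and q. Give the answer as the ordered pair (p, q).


We need p + q = 5 and p - q = -1.
Adding: 2p = 5 + (-1) = 4, so p = 2.
Then q = 5 - 2 = 3.
(p, q) = (2, 3)


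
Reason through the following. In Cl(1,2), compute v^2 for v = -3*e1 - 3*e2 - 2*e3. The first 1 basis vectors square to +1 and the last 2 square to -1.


v^2 = sum of c_i^2 * e_i^2
Positive signature terms (e_i^2 = +1): (-3)^2 = 9
Negative signature terms (e_j^2 = -1): (-3)^2 + (-2)^2 = 13
v^2 = 9 - 13 = -4


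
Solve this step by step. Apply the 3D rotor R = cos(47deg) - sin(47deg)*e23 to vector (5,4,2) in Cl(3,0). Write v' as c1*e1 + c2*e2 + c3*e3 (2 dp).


Rotor R = cos(47deg) - sin(47deg)*e23
Rotation angle theta = 2 * 47 = 94 degrees in the e23 plane (e2 -> e3).
The component perpendicular to the plane (e1) is invariant: v'_1 = v1 = 5.00
cos(94deg) = -0.0698, sin(94deg) = 0.9976
v'_2 = v2*cos(theta) - v3*sin(theta) = 4*(-0.0698) - 2*0.9976 = -2.27
v'_3 = v2*sin(theta) + v3*cos(theta) = 4*0.9976 + 2*(-0.0698) = 3.85
v' = 5.00*e1 - 2.27*e2 + 3.85*e3


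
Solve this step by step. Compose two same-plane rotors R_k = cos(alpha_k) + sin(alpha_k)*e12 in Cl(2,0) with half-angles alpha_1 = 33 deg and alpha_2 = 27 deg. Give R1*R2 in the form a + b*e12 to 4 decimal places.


Same-plane rotors commute and their half-angles add:
R1*R2 = cos(a1 + a2) + sin(a1 + a2)*e12.
a1 + a2 = 33 + 27 = 60 deg
cos(60 deg) = 0.5000
sin(60 deg) = 0.8660
R1*R2 = 0.5000 + 0.8660*e12


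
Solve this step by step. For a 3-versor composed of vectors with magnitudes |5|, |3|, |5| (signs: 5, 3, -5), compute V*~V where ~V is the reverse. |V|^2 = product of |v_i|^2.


Each vector v_i has |v_i|^2 = s_i^2
Squared scales: 5^2 = 25, 3^2 = 9, (-5)^2 = 25
|V|^2 = 25 * 9 * 25
= 5625


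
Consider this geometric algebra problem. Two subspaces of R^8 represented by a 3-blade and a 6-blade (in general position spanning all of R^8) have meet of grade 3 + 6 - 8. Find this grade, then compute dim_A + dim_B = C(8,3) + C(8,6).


Meet grade = grade(A) + grade(B) - n
= 3 + 6 - 8 = 1
C(8,3) = 56
C(8,6) = 28
dim_A + dim_B = 56 + 28 = 84


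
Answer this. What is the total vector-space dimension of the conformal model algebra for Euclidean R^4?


The conformal model of R^4 uses Cl(5,1): the 4 Euclidean generators plus two extra orthogonal generators e+ (e+^2 = +1) and e- (e-^2 = -1), from which the null vectors e0, einf are built.
Number of generators m = 4 + 2 = 6.
dim Cl(p,q) = 2^m = 2^6 = 64


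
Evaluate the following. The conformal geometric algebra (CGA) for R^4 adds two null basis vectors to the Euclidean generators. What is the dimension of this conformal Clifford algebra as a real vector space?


The conformal model of R^4 uses Cl(5,1): the 4 Euclidean generators plus two extra orthogonal generators e+ (e+^2 = +1) and e- (e-^2 = -1), from which the null vectors e0, einf are built.
Number of generators m = 4 + 2 = 6.
dim Cl(p,q) = 2^m = 2^6 = 64


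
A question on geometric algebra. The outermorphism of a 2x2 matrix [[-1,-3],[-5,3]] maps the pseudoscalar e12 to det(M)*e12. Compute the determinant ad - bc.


The outermorphism of a linear map f sends e1^e2 to f(e1)^f(e2).
f(e1) = -1*e1 - 5*e2
f(e2) = -3*e1 + 3*e2
f(e1) ^ f(e2) = (-1*e1 - 5*e2) ^ (-3*e1 + 3*e2)
= (-1)*3*e12 + (-5)*(-3)*e21
= (-3 - 15)*e12
= -18*e12
Coefficient = -18


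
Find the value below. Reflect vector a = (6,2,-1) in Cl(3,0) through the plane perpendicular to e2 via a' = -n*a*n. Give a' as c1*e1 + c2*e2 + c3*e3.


Reflection formula: a' = -n*a*n, with n = e2 (unit vector, n^2 = 1).
For reflection through hyperplane perp to e2:
The component along e2 flips sign, others stay.
a = (6, 2, -1)
a' = (6, -2, -1)
a' = 6*e1 - 2*e2 - 1*e3


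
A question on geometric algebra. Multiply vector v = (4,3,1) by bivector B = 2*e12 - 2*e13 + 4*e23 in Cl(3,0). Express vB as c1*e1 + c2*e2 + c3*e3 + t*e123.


vB has grade-1 (vector) and grade-3 (trivector) parts: vB = (v _| B) + (v ^ B).
Vector part <vB>_1:
  e1: -v2*b12 - v3*b13 = -(3)*(2) - (1)*(-2) = -4
  e2: v1*b12 - v3*b23 = (4)*(2) - (1)*(4) = 4
  e3: v1*b13 + v2*b23 = (4)*(-2) + (3)*(4) = 4
Trivector part <vB>_3:
  e123: v1*b23 - v2*b13 + v3*b12 = (4)*(4) - (3)*(-2) + (1)*(2) = 24
vB = -4*e1 + 4*e2 + 4*e3 + 24*e123


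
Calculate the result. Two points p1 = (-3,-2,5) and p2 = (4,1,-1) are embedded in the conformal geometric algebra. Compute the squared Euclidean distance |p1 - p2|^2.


p1 - p2 = (-7, -3, 6)
|p1 - p2|^2 = (-7)^2 + (-3)^2 + 6^2
= 49 + 9 + 36
= 94


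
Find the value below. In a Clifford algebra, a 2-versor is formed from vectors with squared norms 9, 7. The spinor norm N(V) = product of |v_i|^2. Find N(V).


Spinor norm N(V) = |v1|^2 * |v2|^2 * ... * |v2|^2
= 9 * 7
Running product: 9, 63
N(V) = 63


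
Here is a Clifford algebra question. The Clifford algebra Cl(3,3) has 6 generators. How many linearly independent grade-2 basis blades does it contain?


Number of grade-k basis blades in Cl(p,q) with n = p + q is C(n, k).
n = 3 + 3 = 6
C(6, 2) = 6! / (2! * 4!)
= 720 / (2 * 24)
= 15


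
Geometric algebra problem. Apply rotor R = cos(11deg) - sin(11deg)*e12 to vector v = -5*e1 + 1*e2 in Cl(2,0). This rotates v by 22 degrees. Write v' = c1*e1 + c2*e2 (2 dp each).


Rotor R = cos(11deg) - sin(11deg)*e12
Rotation angle theta = 2 * 11 = 22 degrees
v' = R*v*~R rotates v by theta.
cos(22deg) = 0.9272, sin(22deg) = 0.3746
v'_1 = -5*cos(22deg) - 1*sin(22deg)
= -5*0.9272 - 1*0.3746
= -5.01
v'_2 = -5*sin(22deg) + 1*cos(22deg)
= -5*0.3746 + 1*0.9272
= -0.95
v' = -5.01*e1 - 0.95*e2


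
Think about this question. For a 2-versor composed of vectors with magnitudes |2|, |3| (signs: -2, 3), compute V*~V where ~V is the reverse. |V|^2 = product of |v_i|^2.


Each vector v_i has |v_i|^2 = s_i^2
Squared scales: (-2)^2 = 4, 3^2 = 9
|V|^2 = 4 * 9
= 36


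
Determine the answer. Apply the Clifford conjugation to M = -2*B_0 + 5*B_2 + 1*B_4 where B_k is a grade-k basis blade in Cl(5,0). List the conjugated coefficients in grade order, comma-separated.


Clifford conjugate sign for grade k: (-1)^(k(k+1)/2)
Grade 0: (-1)^(0*1/2) = (-1)^0 = 1, coeff -2 -> -2
Grade 2: (-1)^(2*3/2) = (-1)^3 = -1, coeff 5 -> -5
Grade 4: (-1)^(4*5/2) = (-1)^10 = 1, coeff 1 -> 1
Conjugated coefficients: -2, -5, 1


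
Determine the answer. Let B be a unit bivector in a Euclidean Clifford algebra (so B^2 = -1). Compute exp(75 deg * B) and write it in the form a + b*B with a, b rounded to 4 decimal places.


For a unit bivector B with B^2 = -1, the exponential series gives
e^(theta*B) = cos(theta) + sin(theta)*B (the GA analogue of Euler's formula).
theta = 75 degrees = 1.308997 rad
cos(75 deg) = 0.2588
sin(75 deg) = 0.9659
exp(theta*B) = 0.2588 + 0.9659*B


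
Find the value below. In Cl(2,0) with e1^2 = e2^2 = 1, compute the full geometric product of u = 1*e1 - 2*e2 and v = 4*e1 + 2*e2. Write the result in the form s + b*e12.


Expand: (1*e1 - 2*e2)(4*e1 + 2*e2)
= 1*4*e1e1 + 1*2*e1e2 + (-2)*4*e2e1 + (-2)*2*e2e2
Using e1^2 = e2^2 = 1, e2e1 = -e1e2:
Scalar part s = 1*4 + (-2)*2 = 4 + (-4) = 0
Bivector part b = 1*2 - (-2)*4 = 2 - (-8) = 10
uv = 0 + 10*e12


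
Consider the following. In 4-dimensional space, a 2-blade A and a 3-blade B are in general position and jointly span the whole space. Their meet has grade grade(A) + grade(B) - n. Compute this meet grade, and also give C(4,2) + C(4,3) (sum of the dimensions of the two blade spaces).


Meet grade = grade(A) + grade(B) - n
= 2 + 3 - 4 = 1
C(4,2) = 6
C(4,3) = 4
dim_A + dim_B = 6 + 4 = 10


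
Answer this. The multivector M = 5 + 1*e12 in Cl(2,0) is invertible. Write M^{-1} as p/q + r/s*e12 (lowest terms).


M = 5 + 1*e12, where e12^2 = -1.
Since M commutes with its reverse ~M = a - b*e12, M * ~M = a^2 - b^2*e12^2 = a^2 + b^2.
So M^{-1} = ~M / (a^2 + b^2) = (a - b*e12)/(a^2 + b^2).
a^2 + b^2 = 25 + 1 = 26
Scalar part = 5/26 = 5/26
Bivector coeff = -1/26 = -1/26
M^{-1} = 5/26 - 1/26*e12


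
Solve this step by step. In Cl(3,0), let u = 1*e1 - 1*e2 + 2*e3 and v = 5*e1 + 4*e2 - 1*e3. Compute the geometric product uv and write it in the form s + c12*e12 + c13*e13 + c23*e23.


In Cl(3,0): e_i^2 = 1, e_ie_j = -e_je_i for i != j.
Scalar part = u . v = 1*5 + (-1)*4 + 2*(-1)
= 5 + (-4) + (-2) = -1
e12 coeff = 1*4 - (-1)*5 = 4 - (-5) = 9
e13 coeff = 1*(-1) - 2*5 = -1 - 10 = -11
e23 coeff = (-1)*(-1) - 2*4 = 1 - 8 = -7
uv = -1 + 9*e12 - 11*e13 - 7*e23


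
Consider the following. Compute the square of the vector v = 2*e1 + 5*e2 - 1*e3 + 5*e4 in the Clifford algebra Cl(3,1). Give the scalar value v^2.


v^2 = sum of c_i^2 * e_i^2
Positive signature terms (e_i^2 = +1): 2^2 + 5^2 + (-1)^2 = 30
Negative signature terms (e_j^2 = -1): 5^2 = 25
v^2 = 30 - 25 = 5


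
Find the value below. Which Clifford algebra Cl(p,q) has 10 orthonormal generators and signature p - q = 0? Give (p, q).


We need p + q = 10 and p - q = 0.
Adding: 2p = 10 + 0 = 10, so p = 5.
Then q = 10 - 5 = 5.
(p, q) = (5, 5)


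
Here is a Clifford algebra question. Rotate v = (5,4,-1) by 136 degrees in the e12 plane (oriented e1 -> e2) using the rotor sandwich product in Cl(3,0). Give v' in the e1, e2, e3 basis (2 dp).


Rotor R = cos(68deg) - sin(68deg)*e12
Rotation angle theta = 2 * 68 = 136 degrees in the e12 plane (e1 -> e2).
The component perpendicular to the plane (e3) is invariant: v'_3 = v3 = -1.00
cos(136deg) = -0.7193, sin(136deg) = 0.6947
v'_1 = v1*cos(theta) - v2*sin(theta) = 5*(-0.7193) - 4*0.6947 = -6.38
v'_2 = v1*sin(theta) + v2*cos(theta) = 5*0.6947 + 4*(-0.7193) = 0.60
v' = -6.38*e1 + 0.60*e2 - 1.00*e3


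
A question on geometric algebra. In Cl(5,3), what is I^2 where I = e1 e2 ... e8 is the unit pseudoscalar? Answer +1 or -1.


The pseudoscalar I = e1...e_n (product of all n generators) of Cl(p,q) satisfies I^2 = (-1)^(q + n(n-1)/2).
p = 5, q = 3, n = p + q = 8
n(n-1)/2 = 8 * 7 / 2 = 28
Exponent = q + n(n-1)/2 = 3 + 28 = 31
I^2 = (-1)^31 = -1


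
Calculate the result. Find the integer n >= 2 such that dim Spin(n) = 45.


dim Spin(n) = dim so(n) = n(n-1)/2.
Solve n(n-1)/2 = 45, i.e. n^2 - n - 90 = 0.
Discriminant = 1 + 8*45 = 361
n = (1 + sqrt(361))/2 = (1 + 19)/2 = 10


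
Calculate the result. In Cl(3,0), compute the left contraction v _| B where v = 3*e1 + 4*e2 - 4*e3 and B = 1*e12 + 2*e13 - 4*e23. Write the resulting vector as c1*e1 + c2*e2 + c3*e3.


Left contraction v _| B = <vB>_1 (grade-1 part of the geometric product vB).
Using e1_|e12 = e2, e2_|e12 = -e1, e1_|e13 = e3, e3_|e13 = -e1, e2_|e23 = e3, e3_|e23 = -e2:
e1 coeff: -v2*b12 - v3*b13 = -(4)*(1) - (-4)*(2) = 4
e2 coeff: v1*b12 - v3*b23 = (3)*(1) - (-4)*(-4) = -13
e3 coeff: v1*b13 + v2*b23 = (3)*(2) + (4)*(-4) = -10
v _| B = 4*e1 - 13*e2 - 10*e3


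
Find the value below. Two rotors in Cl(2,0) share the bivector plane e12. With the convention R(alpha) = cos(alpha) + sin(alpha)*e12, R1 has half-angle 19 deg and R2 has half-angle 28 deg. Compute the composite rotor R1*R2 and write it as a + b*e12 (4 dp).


Same-plane rotors commute and their half-angles add:
R1*R2 = cos(a1 + a2) + sin(a1 + a2)*e12.
a1 + a2 = 19 + 28 = 47 deg
cos(47 deg) = 0.6820
sin(47 deg) = 0.7314
R1*R2 = 0.6820 + 0.7314*e12


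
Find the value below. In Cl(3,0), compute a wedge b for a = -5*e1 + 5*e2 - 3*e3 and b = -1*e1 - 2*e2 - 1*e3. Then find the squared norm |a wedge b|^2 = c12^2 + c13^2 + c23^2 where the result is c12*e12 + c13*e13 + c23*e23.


a wedge b = (a1*b2 - a2*b1)*e12 + (a1*b3 - a3*b1)*e13 + (a2*b3 - a3*b2)*e23
e12 coeff: (-5)*(-2) - 5*(-1) = 10 - (-5) = 15
e13 coeff: (-5)*(-1) - (-3)*(-1) = 5 - 3 = 2
e23 coeff: 5*(-1) - (-3)*(-2) = -5 - 6 = -11
|a wedge b|^2 = 15^2 + 2^2 + (-11)^2
= 225 + 4 + 121
= 350


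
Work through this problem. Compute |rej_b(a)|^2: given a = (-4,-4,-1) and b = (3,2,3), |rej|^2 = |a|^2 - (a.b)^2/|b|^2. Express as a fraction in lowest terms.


|a|^2 = (-4)^2 + (-4)^2 + (-1)^2 = 33
|b|^2 = 3^2 + 2^2 + 3^2 = 22
a . b = (-4)*3 + (-4)*2 + (-1)*3 = -23
(a.b)^2 = (-23)^2 = 529
|rej|^2 = 33 - 529/22
= (726 - 529)/22
= 197/22
In lowest terms: 197/22


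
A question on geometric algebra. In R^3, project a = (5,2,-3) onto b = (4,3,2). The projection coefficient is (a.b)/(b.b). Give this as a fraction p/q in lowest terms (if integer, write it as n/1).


Projection coefficient = (a . b) / (b . b)
a . b = 5*4 + 2*3 + (-3)*2
= 20 + 6 + (-6) = 20
b . b = 4^2 + 3^2 + 2^2
= 16 + 9 + 4 = 29
Coefficient = 20/29
In lowest terms: 20/29


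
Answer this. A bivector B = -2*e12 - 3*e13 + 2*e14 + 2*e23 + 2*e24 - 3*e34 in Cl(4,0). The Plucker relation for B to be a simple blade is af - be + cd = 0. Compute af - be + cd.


Plucker relation: af - be + cd
a*f = (-2)*(-3) = 6
b*e = (-3)*2 = -6
c*d = 2*2 = 4
af - be + cd = 6 - (-6) + 4
= 16


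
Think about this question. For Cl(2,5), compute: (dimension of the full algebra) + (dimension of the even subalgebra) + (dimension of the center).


n = 2 + 5 = 7
Total dim = 2^7 = 128
Even subalgebra dim = 2^6 = 64
n is odd, so center dim = 2
Sum = 128 + 64 + 2 = 194


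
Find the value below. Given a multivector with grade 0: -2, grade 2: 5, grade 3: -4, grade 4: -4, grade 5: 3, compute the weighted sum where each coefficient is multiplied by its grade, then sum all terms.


Grade-weighted sum = sum of grade_k * coefficient_k
0*(-2) = 0
2*5 = 10
3*(-4) = -12
4*(-4) = -16
5*3 = 15
Total = 0 + 10 + (-12) + (-16) + 15 = -3


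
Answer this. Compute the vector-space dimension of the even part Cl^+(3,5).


Even subalgebra dimension = 2^(n-1)
n = 3 + 5 = 8
2^(8 - 1) = 2^7 = 128
Verification: sum of C(8,k) for even k = 1 + 28 + 70 + 28 + 1 = 128
Result = 128


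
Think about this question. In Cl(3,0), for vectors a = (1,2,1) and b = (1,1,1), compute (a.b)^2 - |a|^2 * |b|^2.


a . b = 1*1 + 2*1 + 1*1
= 1 + 2 + 1 = 4
|a|^2 = 1^2 + 2^2 + 1^2 = 6
|b|^2 = 1^2 + 1^2 + 1^2 = 3
(a.b)^2 = 4^2 = 16
|a|^2 * |b|^2 = 6 * 3 = 18
Result = 16 - 18 = -2


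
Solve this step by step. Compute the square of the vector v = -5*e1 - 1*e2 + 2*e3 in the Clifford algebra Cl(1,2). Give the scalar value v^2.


v^2 = sum of c_i^2 * e_i^2
Positive signature terms (e_i^2 = +1): (-5)^2 = 25
Negative signature terms (e_j^2 = -1): (-1)^2 + 2^2 = 5
v^2 = 25 - 5 = 20


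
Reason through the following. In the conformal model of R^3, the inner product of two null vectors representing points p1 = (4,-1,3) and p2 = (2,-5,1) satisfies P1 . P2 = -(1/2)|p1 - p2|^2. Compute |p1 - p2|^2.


p1 - p2 = (2, 4, 2)
|p1 - p2|^2 = 2^2 + 4^2 + 2^2
= 4 + 16 + 4
= 24


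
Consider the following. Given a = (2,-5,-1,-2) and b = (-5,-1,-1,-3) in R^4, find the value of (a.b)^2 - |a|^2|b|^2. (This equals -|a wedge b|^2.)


a . b = 2*(-5) + (-5)*(-1) + (-1)*(-1) + (-2)*(-3)
= -10 + 5 + 1 + 6 = 2
|a|^2 = 2^2 + (-5)^2 + (-1)^2 + (-2)^2 = 34
|b|^2 = (-5)^2 + (-1)^2 + (-1)^2 + (-3)^2 = 36
(a.b)^2 = 2^2 = 4
|a|^2 * |b|^2 = 34 * 36 = 1224
Result = 4 - 1224 = -1220


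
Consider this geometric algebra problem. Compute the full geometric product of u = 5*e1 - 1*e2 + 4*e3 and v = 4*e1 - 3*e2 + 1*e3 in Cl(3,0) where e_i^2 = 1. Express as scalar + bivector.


In Cl(3,0): e_i^2 = 1, e_ie_j = -e_je_i for i != j.
Scalar part = u . v = 5*4 + (-1)*(-3) + 4*1
= 20 + 3 + 4 = 27
e12 coeff = 5*(-3) - (-1)*4 = -15 - (-4) = -11
e13 coeff = 5*1 - 4*4 = 5 - 16 = -11
e23 coeff = (-1)*1 - 4*(-3) = -1 - (-12) = 11
uv = 27 - 11*e12 - 11*e13 + 11*e23


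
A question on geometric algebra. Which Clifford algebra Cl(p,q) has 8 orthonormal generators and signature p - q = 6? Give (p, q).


We need p + q = 8 and p - q = 6.
Adding: 2p = 8 + 6 = 14, so p = 7.
Then q = 8 - 7 = 1.
(p, q) = (7, 1)


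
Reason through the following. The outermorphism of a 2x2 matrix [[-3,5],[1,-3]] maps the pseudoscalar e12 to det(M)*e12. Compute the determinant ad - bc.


The outermorphism of a linear map f sends e1^e2 to f(e1)^f(e2).
f(e1) = -3*e1 + 1*e2
f(e2) = 5*e1 - 3*e2
f(e1) ^ f(e2) = (-3*e1 + 1*e2) ^ (5*e1 - 3*e2)
= (-3)*(-3)*e12 + 1*5*e21
= (9 - 5)*e12
= 4*e12
Coefficient = 4


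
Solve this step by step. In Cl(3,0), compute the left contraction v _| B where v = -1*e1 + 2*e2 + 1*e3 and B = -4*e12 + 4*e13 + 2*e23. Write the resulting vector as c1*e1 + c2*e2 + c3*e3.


Left contraction v _| B = <vB>_1 (grade-1 part of the geometric product vB).
Using e1_|e12 = e2, e2_|e12 = -e1, e1_|e13 = e3, e3_|e13 = -e1, e2_|e23 = e3, e3_|e23 = -e2:
e1 coeff: -v2*b12 - v3*b13 = -(2)*(-4) - (1)*(4) = 4
e2 coeff: v1*b12 - v3*b23 = (-1)*(-4) - (1)*(2) = 2
e3 coeff: v1*b13 + v2*b23 = (-1)*(4) + (2)*(2) = 0
v _| B = 4*e1 + 2*e2 + 0*e3


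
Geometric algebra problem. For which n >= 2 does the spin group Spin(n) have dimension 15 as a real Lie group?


dim Spin(n) = dim so(n) = n(n-1)/2.
Solve n(n-1)/2 = 15, i.e. n^2 - n - 30 = 0.
Discriminant = 1 + 8*15 = 121
n = (1 + sqrt(121))/2 = (1 + 11)/2 = 6


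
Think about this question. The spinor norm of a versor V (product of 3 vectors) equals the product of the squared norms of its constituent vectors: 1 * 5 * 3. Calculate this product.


Spinor norm N(V) = |v1|^2 * |v2|^2 * ... * |v3|^2
= 1 * 5 * 3
Running product: 1, 5, 15
N(V) = 15


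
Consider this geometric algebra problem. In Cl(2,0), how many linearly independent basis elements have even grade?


Even subalgebra dimension = 2^(n-1)
n = 2 + 0 = 2
2^(2 - 1) = 2^1 = 2
Verification: sum of C(2,k) for even k = 1 + 1 = 2
Result = 2


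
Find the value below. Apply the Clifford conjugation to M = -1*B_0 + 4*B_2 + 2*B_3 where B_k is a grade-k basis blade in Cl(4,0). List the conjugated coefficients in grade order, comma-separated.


Clifford conjugate sign for grade k: (-1)^(k(k+1)/2)
Grade 0: (-1)^(0*1/2) = (-1)^0 = 1, coeff -1 -> -1
Grade 2: (-1)^(2*3/2) = (-1)^3 = -1, coeff 4 -> -4
Grade 3: (-1)^(3*4/2) = (-1)^6 = 1, coeff 2 -> 2
Conjugated coefficients: -1, -4, 2


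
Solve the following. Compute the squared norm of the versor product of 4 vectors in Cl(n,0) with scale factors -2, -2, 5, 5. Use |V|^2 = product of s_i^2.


Each vector v_i has |v_i|^2 = s_i^2
Squared scales: (-2)^2 = 4, (-2)^2 = 4, 5^2 = 25, 5^2 = 25
|V|^2 = 4 * 4 * 25 * 25
= 10000


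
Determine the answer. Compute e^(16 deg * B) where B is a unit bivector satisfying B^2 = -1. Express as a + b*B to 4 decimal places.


For a unit bivector B with B^2 = -1, the exponential series gives
e^(theta*B) = cos(theta) + sin(theta)*B (the GA analogue of Euler's formula).
theta = 16 degrees = 0.279253 rad
cos(16 deg) = 0.9613
sin(16 deg) = 0.2756
exp(theta*B) = 0.9613 + 0.2756*B


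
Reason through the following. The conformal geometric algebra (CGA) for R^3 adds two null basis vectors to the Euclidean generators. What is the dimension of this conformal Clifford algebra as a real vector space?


The conformal model of R^3 uses Cl(4,1): the 3 Euclidean generators plus two extra orthogonal generators e+ (e+^2 = +1) and e- (e-^2 = -1), from which the null vectors e0, einf are built.
Number of generators m = 3 + 2 = 5.
dim Cl(p,q) = 2^m = 2^5 = 32


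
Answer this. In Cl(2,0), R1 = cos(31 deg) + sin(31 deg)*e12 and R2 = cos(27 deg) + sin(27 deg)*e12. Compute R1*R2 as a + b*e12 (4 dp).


Same-plane rotors commute and their half-angles add:
R1*R2 = cos(a1 + a2) + sin(a1 + a2)*e12.
a1 + a2 = 31 + 27 = 58 deg
cos(58 deg) = 0.5299
sin(58 deg) = 0.8480
R1*R2 = 0.5299 + 0.8480*e12


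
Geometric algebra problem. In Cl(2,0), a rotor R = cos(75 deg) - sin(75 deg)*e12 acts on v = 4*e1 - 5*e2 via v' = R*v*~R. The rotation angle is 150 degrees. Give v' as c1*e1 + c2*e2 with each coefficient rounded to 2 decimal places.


Rotor R = cos(75deg) - sin(75deg)*e12
Rotation angle theta = 2 * 75 = 150 degrees
v' = R*v*~R rotates v by theta.
cos(150deg) = -0.8660, sin(150deg) = 0.5000
v'_1 = 4*cos(150deg) - (-5)*sin(150deg)
= 4*(-0.8660) - (-5)*0.5000
= -0.96
v'_2 = 4*sin(150deg) + (-5)*cos(150deg)
= 4*0.5000 + (-5)*(-0.8660)
= 6.33
v' = -0.96*e1 + 6.33*e2


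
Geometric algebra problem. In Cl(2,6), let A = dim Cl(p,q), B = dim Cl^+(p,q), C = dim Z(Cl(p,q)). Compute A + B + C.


n = 2 + 6 = 8
Total dim = 2^8 = 256
Even subalgebra dim = 2^7 = 128
n is even, so center dim = 1
Sum = 256 + 128 + 1 = 385


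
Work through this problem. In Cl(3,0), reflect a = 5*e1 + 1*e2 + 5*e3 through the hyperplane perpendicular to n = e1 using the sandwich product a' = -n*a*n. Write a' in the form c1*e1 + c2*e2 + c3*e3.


Reflection formula: a' = -n*a*n, with n = e1 (unit vector, n^2 = 1).
For reflection through hyperplane perp to e1:
The component along e1 flips sign, others stay.
a = (5, 1, 5)
a' = (-5, 1, 5)
a' = -5*e1 + 1*e2 + 5*e3


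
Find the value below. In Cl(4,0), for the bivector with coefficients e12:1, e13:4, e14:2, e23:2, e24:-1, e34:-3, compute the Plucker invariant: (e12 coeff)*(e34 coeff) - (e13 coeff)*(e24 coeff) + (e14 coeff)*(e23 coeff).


Plucker relation: af - be + cd
a*f = 1*(-3) = -3
b*e = 4*(-1) = -4
c*d = 2*2 = 4
af - be + cd = -3 - (-4) + 4
= 5


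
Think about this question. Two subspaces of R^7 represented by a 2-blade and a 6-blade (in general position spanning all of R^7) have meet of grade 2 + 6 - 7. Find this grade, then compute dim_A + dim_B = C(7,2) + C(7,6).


Meet grade = grade(A) + grade(B) - n
= 2 + 6 - 7 = 1
C(7,2) = 21
C(7,6) = 7
dim_A + dim_B = 21 + 7 = 28


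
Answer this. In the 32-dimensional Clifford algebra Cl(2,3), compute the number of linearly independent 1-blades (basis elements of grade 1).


Number of grade-k basis blades in Cl(p,q) with n = p + q is C(n, k).
n = 2 + 3 = 5
C(5, 1) = 5! / (1! * 4!)
= 120 / (1 * 24)
= 5


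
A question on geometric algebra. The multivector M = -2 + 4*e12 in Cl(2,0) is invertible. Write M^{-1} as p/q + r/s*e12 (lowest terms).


M = -2 + 4*e12, where e12^2 = -1.
Since M commutes with its reverse ~M = a - b*e12, M * ~M = a^2 - b^2*e12^2 = a^2 + b^2.
So M^{-1} = ~M / (a^2 + b^2) = (a - b*e12)/(a^2 + b^2).
a^2 + b^2 = 4 + 16 = 20
Scalar part = -2/20 = -1/10
Bivector coeff = -4/20 = -1/5
M^{-1} = -1/10 - 1/5*e12


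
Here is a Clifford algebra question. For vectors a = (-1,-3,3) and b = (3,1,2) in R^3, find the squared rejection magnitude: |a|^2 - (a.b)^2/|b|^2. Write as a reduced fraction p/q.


|a|^2 = (-1)^2 + (-3)^2 + 3^2 = 19
|b|^2 = 3^2 + 1^2 + 2^2 = 14
a . b = (-1)*3 + (-3)*1 + 3*2 = 0
(a.b)^2 = 0^2 = 0
|rej|^2 = 19 - 0/14
= (266 - 0)/14
= 266/14
In lowest terms: 19/1


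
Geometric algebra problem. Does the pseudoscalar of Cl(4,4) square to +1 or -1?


The pseudoscalar I = e1...e_n (product of all n generators) of Cl(p,q) satisfies I^2 = (-1)^(q + n(n-1)/2).
p = 4, q = 4, n = p + q = 8
n(n-1)/2 = 8 * 7 / 2 = 28
Exponent = q + n(n-1)/2 = 4 + 28 = 32
I^2 = (-1)^32 = +1


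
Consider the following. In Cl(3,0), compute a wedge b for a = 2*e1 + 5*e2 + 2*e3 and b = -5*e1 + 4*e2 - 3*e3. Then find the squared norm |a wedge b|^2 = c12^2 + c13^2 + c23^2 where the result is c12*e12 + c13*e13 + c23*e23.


a wedge b = (a1*b2 - a2*b1)*e12 + (a1*b3 - a3*b1)*e13 + (a2*b3 - a3*b2)*e23
e12 coeff: 2*4 - 5*(-5) = 8 - (-25) = 33
e13 coeff: 2*(-3) - 2*(-5) = -6 - (-10) = 4
e23 coeff: 5*(-3) - 2*4 = -15 - 8 = -23
|a wedge b|^2 = 33^2 + 4^2 + (-23)^2
= 1089 + 16 + 529
= 1634


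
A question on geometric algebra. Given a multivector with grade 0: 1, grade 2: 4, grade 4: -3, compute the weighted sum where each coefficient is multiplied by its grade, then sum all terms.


Grade-weighted sum = sum of grade_k * coefficient_k
0*1 = 0
2*4 = 8
4*(-3) = -12
Total = 0 + 8 + (-12) = -4


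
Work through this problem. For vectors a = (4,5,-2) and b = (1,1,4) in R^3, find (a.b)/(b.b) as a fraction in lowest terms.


Projection coefficient = (a . b) / (b . b)
a . b = 4*1 + 5*1 + (-2)*4
= 4 + 5 + (-8) = 1
b . b = 1^2 + 1^2 + 4^2
= 1 + 1 + 16 = 18
Coefficient = 1/18
In lowest terms: 1/18


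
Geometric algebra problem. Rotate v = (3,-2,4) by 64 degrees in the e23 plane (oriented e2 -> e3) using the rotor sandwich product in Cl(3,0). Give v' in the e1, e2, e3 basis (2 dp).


Rotor R = cos(32deg) - sin(32deg)*e23
Rotation angle theta = 2 * 32 = 64 degrees in the e23 plane (e2 -> e3).
The component perpendicular to the plane (e1) is invariant: v'_1 = v1 = 3.00
cos(64deg) = 0.4384, sin(64deg) = 0.8988
v'_2 = v2*cos(theta) - v3*sin(theta) = -2*0.4384 - 4*0.8988 = -4.47
v'_3 = v2*sin(theta) + v3*cos(theta) = -2*0.8988 + 4*0.4384 = -0.04
v' = 3.00*e1 - 4.47*e2 - 0.04*e3


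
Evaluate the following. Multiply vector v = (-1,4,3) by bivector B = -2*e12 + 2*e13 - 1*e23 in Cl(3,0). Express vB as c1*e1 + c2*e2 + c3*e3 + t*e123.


vB has grade-1 (vector) and grade-3 (trivector) parts: vB = (v _| B) + (v ^ B).
Vector part <vB>_1:
  e1: -v2*b12 - v3*b13 = -(4)*(-2) - (3)*(2) = 2
  e2: v1*b12 - v3*b23 = (-1)*(-2) - (3)*(-1) = 5
  e3: v1*b13 + v2*b23 = (-1)*(2) + (4)*(-1) = -6
Trivector part <vB>_3:
  e123: v1*b23 - v2*b13 + v3*b12 = (-1)*(-1) - (4)*(2) + (3)*(-2) = -13
vB = 2*e1 + 5*e2 - 6*e3 - 13*e123


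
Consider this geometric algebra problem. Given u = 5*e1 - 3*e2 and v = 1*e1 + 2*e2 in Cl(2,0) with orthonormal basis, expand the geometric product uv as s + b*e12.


Expand: (5*e1 - 3*e2)(1*e1 + 2*e2)
= 5*1*e1e1 + 5*2*e1e2 + (-3)*1*e2e1 + (-3)*2*e2e2
Using e1^2 = e2^2 = 1, e2e1 = -e1e2:
Scalar part s = 5*1 + (-3)*2 = 5 + (-6) = -1
Bivector part b = 5*2 - (-3)*1 = 10 - (-3) = 13
uv = -1 + 13*e12


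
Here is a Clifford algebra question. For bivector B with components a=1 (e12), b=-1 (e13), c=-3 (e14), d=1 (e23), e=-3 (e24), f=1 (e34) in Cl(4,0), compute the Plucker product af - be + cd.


Plucker relation: af - be + cd
a*f = 1*1 = 1
b*e = (-1)*(-3) = 3
c*d = (-3)*1 = -3
af - be + cd = 1 - 3 + (-3)
= -5


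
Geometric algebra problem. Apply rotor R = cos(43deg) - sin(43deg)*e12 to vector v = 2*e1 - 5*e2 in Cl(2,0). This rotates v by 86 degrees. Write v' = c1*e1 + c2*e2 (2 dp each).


Rotor R = cos(43deg) - sin(43deg)*e12
Rotation angle theta = 2 * 43 = 86 degrees
v' = R*v*~R rotates v by theta.
cos(86deg) = 0.0698, sin(86deg) = 0.9976
v'_1 = 2*cos(86deg) - (-5)*sin(86deg)
= 2*0.0698 - (-5)*0.9976
= 5.13
v'_2 = 2*sin(86deg) + (-5)*cos(86deg)
= 2*0.9976 + (-5)*0.0698
= 1.65
v' = 5.13*e1 + 1.65*e2


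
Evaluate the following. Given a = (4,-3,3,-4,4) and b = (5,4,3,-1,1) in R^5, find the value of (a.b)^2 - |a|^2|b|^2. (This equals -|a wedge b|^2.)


a . b = 4*5 + (-3)*4 + 3*3 + (-4)*(-1) + 4*1
= 20 + (-12) + 9 + 4 + 4 = 25
|a|^2 = 4^2 + (-3)^2 + 3^2 + (-4)^2 + 4^2 = 66
|b|^2 = 5^2 + 4^2 + 3^2 + (-1)^2 + 1^2 = 52
(a.b)^2 = 25^2 = 625
|a|^2 * |b|^2 = 66 * 52 = 3432
Result = 625 - 3432 = -2807


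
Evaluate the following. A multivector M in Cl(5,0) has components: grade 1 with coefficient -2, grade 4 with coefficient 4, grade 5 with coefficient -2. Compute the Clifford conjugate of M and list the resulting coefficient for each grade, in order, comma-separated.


Clifford conjugate sign for grade k: (-1)^(k(k+1)/2)
Grade 1: (-1)^(1*2/2) = (-1)^1 = -1, coeff -2 -> 2
Grade 4: (-1)^(4*5/2) = (-1)^10 = 1, coeff 4 -> 4
Grade 5: (-1)^(5*6/2) = (-1)^15 = -1, coeff -2 -> 2
Conjugated coefficients: 2, 4, 2


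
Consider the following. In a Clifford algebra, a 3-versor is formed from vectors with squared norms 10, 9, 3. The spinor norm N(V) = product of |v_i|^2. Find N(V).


Spinor norm N(V) = |v1|^2 * |v2|^2 * ... * |v3|^2
= 10 * 9 * 3
Running product: 10, 90, 270
N(V) = 270


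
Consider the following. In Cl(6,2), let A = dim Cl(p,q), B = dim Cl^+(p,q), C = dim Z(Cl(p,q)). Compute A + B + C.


n = 6 + 2 = 8
Total dim = 2^8 = 256
Even subalgebra dim = 2^7 = 128
n is even, so center dim = 1
Sum = 256 + 128 + 1 = 385


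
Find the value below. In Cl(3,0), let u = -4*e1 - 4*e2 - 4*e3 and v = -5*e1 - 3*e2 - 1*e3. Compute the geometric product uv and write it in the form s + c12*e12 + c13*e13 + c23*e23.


In Cl(3,0): e_i^2 = 1, e_ie_j = -e_je_i for i != j.
Scalar part = u . v = (-4)*(-5) + (-4)*(-3) + (-4)*(-1)
= 20 + 12 + 4 = 36
e12 coeff = (-4)*(-3) - (-4)*(-5) = 12 - 20 = -8
e13 coeff = (-4)*(-1) - (-4)*(-5) = 4 - 20 = -16
e23 coeff = (-4)*(-1) - (-4)*(-3) = 4 - 12 = -8
uv = 36 - 8*e12 - 16*e13 - 8*e23


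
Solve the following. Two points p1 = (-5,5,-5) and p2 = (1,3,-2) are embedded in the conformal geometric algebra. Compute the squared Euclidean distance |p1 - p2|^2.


p1 - p2 = (-6, 2, -3)
|p1 - p2|^2 = (-6)^2 + 2^2 + (-3)^2
= 36 + 4 + 9
= 49


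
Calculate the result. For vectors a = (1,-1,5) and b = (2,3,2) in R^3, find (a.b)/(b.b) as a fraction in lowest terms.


Projection coefficient = (a . b) / (b . b)
a . b = 1*2 + (-1)*3 + 5*2
= 2 + (-3) + 10 = 9
b . b = 2^2 + 3^2 + 2^2
= 4 + 9 + 4 = 17
Coefficient = 9/17
In lowest terms: 9/17


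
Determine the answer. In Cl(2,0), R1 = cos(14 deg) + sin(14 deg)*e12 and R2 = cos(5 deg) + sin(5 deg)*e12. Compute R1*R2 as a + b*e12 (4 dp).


Same-plane rotors commute and their half-angles add:
R1*R2 = cos(a1 + a2) + sin(a1 + a2)*e12.
a1 + a2 = 14 + 5 = 19 deg
cos(19 deg) = 0.9455
sin(19 deg) = 0.3256
R1*R2 = 0.9455 + 0.3256*e12


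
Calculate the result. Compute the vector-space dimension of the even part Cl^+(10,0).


Even subalgebra dimension = 2^(n-1)
n = 10 + 0 = 10
2^(10 - 1) = 2^9 = 512
Verification: sum of C(10,k) for even k = 1 + 45 + 210 + 210 + 45 + 1 = 512
Result = 512


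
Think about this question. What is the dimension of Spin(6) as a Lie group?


Spin(n) double-covers SO(n); both have Lie algebra so(n) of dimension n(n-1)/2.
n = 6
n(n-1) = 6 * 5 = 30
dim Spin(6) = 30/2 = 15


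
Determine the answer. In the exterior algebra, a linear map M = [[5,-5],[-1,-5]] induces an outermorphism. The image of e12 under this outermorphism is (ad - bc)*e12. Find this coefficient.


The outermorphism of a linear map f sends e1^e2 to f(e1)^f(e2).
f(e1) = 5*e1 - 1*e2
f(e2) = -5*e1 - 5*e2
f(e1) ^ f(e2) = (5*e1 - 1*e2) ^ (-5*e1 - 5*e2)
= 5*(-5)*e12 + (-1)*(-5)*e21
= (-25 - 5)*e12
= -30*e12
Coefficient = -30


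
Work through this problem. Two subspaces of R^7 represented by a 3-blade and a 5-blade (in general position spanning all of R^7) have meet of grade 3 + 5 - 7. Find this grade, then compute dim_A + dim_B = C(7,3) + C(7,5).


Meet grade = grade(A) + grade(B) - n
= 3 + 5 - 7 = 1
C(7,3) = 35
C(7,5) = 21
dim_A + dim_B = 35 + 21 = 56


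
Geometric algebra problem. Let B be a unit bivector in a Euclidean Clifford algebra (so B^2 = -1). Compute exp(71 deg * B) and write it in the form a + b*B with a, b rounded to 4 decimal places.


For a unit bivector B with B^2 = -1, the exponential series gives
e^(theta*B) = cos(theta) + sin(theta)*B (the GA analogue of Euler's formula).
theta = 71 degrees = 1.239184 rad
cos(71 deg) = 0.3256
sin(71 deg) = 0.9455
exp(theta*B) = 0.3256 + 0.9455*B


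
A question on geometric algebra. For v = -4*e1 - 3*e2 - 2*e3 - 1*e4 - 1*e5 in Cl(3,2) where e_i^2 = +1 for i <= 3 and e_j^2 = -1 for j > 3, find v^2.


v^2 = sum of c_i^2 * e_i^2
Positive signature terms (e_i^2 = +1): (-4)^2 + (-3)^2 + (-2)^2 = 29
Negative signature terms (e_j^2 = -1): (-1)^2 + (-1)^2 = 2
v^2 = 29 - 2 = 27


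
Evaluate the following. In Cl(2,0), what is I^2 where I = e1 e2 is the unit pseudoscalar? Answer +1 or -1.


The pseudoscalar I = e1...e_n (product of all n generators) of Cl(p,q) satisfies I^2 = (-1)^(q + n(n-1)/2).
p = 2, q = 0, n = p + q = 2
n(n-1)/2 = 2 * 1 / 2 = 1
Exponent = q + n(n-1)/2 = 0 + 1 = 1
I^2 = (-1)^1 = -1


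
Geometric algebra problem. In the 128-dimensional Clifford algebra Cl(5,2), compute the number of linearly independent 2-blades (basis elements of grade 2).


Number of grade-k basis blades in Cl(p,q) with n = p + q is C(n, k).
n = 5 + 2 = 7
C(7, 2) = 7! / (2! * 5!)
= 5040 / (2 * 120)
= 21


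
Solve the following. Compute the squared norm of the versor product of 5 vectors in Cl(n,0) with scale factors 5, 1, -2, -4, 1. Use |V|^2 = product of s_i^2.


Each vector v_i has |v_i|^2 = s_i^2
Squared scales: 5^2 = 25, 1^2 = 1, (-2)^2 = 4, (-4)^2 = 16, 1^2 = 1
|V|^2 = 25 * 1 * 4 * 16 * 1
= 1600


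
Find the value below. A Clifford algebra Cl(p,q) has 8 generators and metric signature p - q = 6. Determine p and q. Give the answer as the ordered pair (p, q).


We need p + q = 8 and p - q = 6.
Adding: 2p = 8 + 6 = 14, so p = 7.
Then q = 8 - 7 = 1.
(p, q) = (7, 1)


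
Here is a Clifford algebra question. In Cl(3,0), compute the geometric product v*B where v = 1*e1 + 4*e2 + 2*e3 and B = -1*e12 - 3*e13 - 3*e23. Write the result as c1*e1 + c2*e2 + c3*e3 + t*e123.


vB has grade-1 (vector) and grade-3 (trivector) parts: vB = (v _| B) + (v ^ B).
Vector part <vB>_1:
  e1: -v2*b12 - v3*b13 = -(4)*(-1) - (2)*(-3) = 10
  e2: v1*b12 - v3*b23 = (1)*(-1) - (2)*(-3) = 5
  e3: v1*b13 + v2*b23 = (1)*(-3) + (4)*(-3) = -15
Trivector part <vB>_3:
  e123: v1*b23 - v2*b13 + v3*b12 = (1)*(-3) - (4)*(-3) + (2)*(-1) = 7
vB = 10*e1 + 5*e2 - 15*e3 + 7*e123


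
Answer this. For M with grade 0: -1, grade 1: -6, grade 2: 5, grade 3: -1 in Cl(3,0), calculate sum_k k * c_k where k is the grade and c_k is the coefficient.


Grade-weighted sum = sum of grade_k * coefficient_k
0*(-1) = 0
1*(-6) = -6
2*5 = 10
3*(-1) = -3
Total = 0 + (-6) + 10 + (-3) = 1


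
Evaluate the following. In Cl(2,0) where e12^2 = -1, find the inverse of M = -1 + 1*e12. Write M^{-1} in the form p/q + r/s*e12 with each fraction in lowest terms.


M = -1 + 1*e12, where e12^2 = -1.
Since M commutes with its reverse ~M = a - b*e12, M * ~M = a^2 - b^2*e12^2 = a^2 + b^2.
So M^{-1} = ~M / (a^2 + b^2) = (a - b*e12)/(a^2 + b^2).
a^2 + b^2 = 1 + 1 = 2
Scalar part = -1/2 = -1/2
Bivector coeff = -1/2 = -1/2
M^{-1} = -1/2 - 1/2*e12


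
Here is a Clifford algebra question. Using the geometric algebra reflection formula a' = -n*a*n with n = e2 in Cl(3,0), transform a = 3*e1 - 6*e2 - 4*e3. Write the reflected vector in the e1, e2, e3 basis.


Reflection formula: a' = -n*a*n, with n = e2 (unit vector, n^2 = 1).
For reflection through hyperplane perp to e2:
The component along e2 flips sign, others stay.
a = (3, -6, -4)
a' = (3, 6, -4)
a' = 3*e1 + 6*e2 - 4*e3


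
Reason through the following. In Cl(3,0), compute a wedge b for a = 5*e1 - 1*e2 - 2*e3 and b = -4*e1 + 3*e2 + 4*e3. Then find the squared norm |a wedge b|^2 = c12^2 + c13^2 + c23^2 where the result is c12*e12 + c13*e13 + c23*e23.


a wedge b = (a1*b2 - a2*b1)*e12 + (a1*b3 - a3*b1)*e13 + (a2*b3 - a3*b2)*e23
e12 coeff: 5*3 - (-1)*(-4) = 15 - 4 = 11
e13 coeff: 5*4 - (-2)*(-4) = 20 - 8 = 12
e23 coeff: (-1)*4 - (-2)*3 = -4 - (-6) = 2
|a wedge b|^2 = 11^2 + 12^2 + 2^2
= 121 + 144 + 4
= 269


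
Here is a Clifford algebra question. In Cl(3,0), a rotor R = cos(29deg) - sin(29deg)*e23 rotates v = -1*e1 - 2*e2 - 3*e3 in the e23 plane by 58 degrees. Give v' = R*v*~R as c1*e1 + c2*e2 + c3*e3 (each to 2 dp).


Rotor R = cos(29deg) - sin(29deg)*e23
Rotation angle theta = 2 * 29 = 58 degrees in the e23 plane (e2 -> e3).
The component perpendicular to the plane (e1) is invariant: v'_1 = v1 = -1.00
cos(58deg) = 0.5299, sin(58deg) = 0.8480
v'_2 = v2*cos(theta) - v3*sin(theta) = -2*0.5299 - (-3)*0.8480 = 1.48
v'_3 = v2*sin(theta) + v3*cos(theta) = -2*0.8480 + (-3)*0.5299 = -3.29
v' = -1.00*e1 + 1.48*e2 - 3.29*e3


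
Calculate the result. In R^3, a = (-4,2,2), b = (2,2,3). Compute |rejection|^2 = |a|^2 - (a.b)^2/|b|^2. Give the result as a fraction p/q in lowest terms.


|a|^2 = (-4)^2 + 2^2 + 2^2 = 24
|b|^2 = 2^2 + 2^2 + 3^2 = 17
a . b = (-4)*2 + 2*2 + 2*3 = 2
(a.b)^2 = 2^2 = 4
|rej|^2 = 24 - 4/17
= (408 - 4)/17
= 404/17
In lowest terms: 404/17


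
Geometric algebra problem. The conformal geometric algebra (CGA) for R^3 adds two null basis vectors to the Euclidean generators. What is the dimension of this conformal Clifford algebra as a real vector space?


The conformal model of R^3 uses Cl(4,1): the 3 Euclidean generators plus two extra orthogonal generators e+ (e+^2 = +1) and e- (e-^2 = -1), from which the null vectors e0, einf are built.
Number of generators m = 3 + 2 = 5.
dim Cl(p,q) = 2^m = 2^5 = 32


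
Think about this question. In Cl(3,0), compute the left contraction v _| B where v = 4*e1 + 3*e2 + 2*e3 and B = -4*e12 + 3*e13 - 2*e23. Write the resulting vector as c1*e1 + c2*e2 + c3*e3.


Left contraction v _| B = <vB>_1 (grade-1 part of the geometric product vB).
Using e1_|e12 = e2, e2_|e12 = -e1, e1_|e13 = e3, e3_|e13 = -e1, e2_|e23 = e3, e3_|e23 = -e2:
e1 coeff: -v2*b12 - v3*b13 = -(3)*(-4) - (2)*(3) = 6
e2 coeff: v1*b12 - v3*b23 = (4)*(-4) - (2)*(-2) = -12
e3 coeff: v1*b13 + v2*b23 = (4)*(3) + (3)*(-2) = 6
v _| B = 6*e1 - 12*e2 + 6*e3


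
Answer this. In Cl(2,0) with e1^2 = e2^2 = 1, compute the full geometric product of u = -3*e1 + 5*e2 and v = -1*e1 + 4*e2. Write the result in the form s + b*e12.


Expand: (-3*e1 + 5*e2)(-1*e1 + 4*e2)
= (-3)*(-1)*e1e1 + (-3)*4*e1e2 + 5*(-1)*e2e1 + 5*4*e2e2
Using e1^2 = e2^2 = 1, e2e1 = -e1e2:
Scalar part s = (-3)*(-1) + 5*4 = 3 + 20 = 23
Bivector part b = (-3)*4 - 5*(-1) = -12 - (-5) = -7
uv = 23 - 7*e12


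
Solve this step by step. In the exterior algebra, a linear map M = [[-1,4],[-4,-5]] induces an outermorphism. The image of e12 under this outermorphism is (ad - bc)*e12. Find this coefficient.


The outermorphism of a linear map f sends e1^e2 to f(e1)^f(e2).
f(e1) = -1*e1 - 4*e2
f(e2) = 4*e1 - 5*e2
f(e1) ^ f(e2) = (-1*e1 - 4*e2) ^ (4*e1 - 5*e2)
= (-1)*(-5)*e12 + (-4)*4*e21
= (5 - (-16))*e12
= 21*e12
Coefficient = 21
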